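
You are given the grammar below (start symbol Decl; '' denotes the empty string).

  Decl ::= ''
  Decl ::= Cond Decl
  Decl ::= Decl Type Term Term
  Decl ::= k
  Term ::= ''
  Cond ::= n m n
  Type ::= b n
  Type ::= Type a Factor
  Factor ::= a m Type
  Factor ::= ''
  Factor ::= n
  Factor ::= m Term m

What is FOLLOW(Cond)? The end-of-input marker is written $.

In Decl ::= Cond Decl: add FIRST(Decl)\{''} = { b, k, n }.
  Since Decl is nullable, also add FOLLOW(Decl) = { $, b }.
Union: FOLLOW(Cond) = { $, b, k, n }.

{ $, b, k, n }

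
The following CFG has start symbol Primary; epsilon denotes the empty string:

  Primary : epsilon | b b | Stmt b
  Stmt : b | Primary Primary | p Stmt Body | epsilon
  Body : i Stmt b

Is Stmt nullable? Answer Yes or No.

Yes

Stmt has an epsilon-production, so Stmt ⇒ epsilon.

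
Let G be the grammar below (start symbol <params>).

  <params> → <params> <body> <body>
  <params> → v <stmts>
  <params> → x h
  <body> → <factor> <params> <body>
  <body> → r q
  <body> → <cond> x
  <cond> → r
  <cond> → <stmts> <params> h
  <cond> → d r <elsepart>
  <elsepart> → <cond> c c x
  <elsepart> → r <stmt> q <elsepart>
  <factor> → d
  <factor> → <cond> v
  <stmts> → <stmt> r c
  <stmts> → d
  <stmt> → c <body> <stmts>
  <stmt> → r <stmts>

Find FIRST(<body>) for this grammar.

{ c, d, r }

From <body> → <factor> <params> <body>: add FIRST(<factor>) = { c, d, r }.
<body> → r q contributes {r}.
From <body> → <cond> x: add FIRST(<cond>) = { c, d, r }.
Union: FIRST(<body>) = { c, d, r }.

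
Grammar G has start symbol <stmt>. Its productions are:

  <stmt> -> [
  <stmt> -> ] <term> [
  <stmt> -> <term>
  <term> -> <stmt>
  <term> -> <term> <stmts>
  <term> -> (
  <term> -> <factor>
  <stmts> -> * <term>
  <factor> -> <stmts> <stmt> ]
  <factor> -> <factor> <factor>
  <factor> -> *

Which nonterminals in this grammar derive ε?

No nonterminal has an empty production or an RHS whose symbols are all nullable.

{ } (none)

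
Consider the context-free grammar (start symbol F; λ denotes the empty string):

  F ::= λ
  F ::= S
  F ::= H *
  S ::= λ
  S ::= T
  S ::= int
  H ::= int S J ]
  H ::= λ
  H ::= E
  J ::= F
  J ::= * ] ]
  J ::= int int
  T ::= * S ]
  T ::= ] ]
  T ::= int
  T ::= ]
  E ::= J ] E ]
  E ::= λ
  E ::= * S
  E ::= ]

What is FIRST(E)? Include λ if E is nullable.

From E ::= J ] E ]: J nullable, take FIRST(J) ∪ {]} = { *, ], int }.
E ::= λ contributes λ.
E ::= * S contributes {*}.
E ::= ] contributes {]}.
Union: FIRST(E) = { *, ], int, λ }.

{ *, ], int, λ }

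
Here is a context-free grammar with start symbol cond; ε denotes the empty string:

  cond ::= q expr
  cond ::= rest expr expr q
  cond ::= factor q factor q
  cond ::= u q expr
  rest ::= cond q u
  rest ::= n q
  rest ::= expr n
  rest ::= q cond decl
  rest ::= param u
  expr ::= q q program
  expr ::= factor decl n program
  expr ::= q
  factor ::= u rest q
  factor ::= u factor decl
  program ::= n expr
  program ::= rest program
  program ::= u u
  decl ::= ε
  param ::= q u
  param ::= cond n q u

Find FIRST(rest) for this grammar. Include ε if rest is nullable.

{ n, q, u }

From rest ::= cond q u: add FIRST(cond) = { n, q, u }.
rest ::= n q contributes {n}.
From rest ::= expr n: add FIRST(expr) = { q, u }.
rest ::= q cond decl contributes {q}.
From rest ::= param u: add FIRST(param) = { n, q, u }.
Union: FIRST(rest) = { n, q, u }.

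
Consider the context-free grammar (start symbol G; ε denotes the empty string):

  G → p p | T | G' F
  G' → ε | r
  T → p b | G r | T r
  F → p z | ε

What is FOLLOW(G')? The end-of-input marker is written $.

{ $, p, r }

In G → G' F: add FIRST(F)\{ε} = { p }.
  Since F is nullable, also add FOLLOW(G) = { $, r }.
Union: FOLLOW(G') = { $, p, r }.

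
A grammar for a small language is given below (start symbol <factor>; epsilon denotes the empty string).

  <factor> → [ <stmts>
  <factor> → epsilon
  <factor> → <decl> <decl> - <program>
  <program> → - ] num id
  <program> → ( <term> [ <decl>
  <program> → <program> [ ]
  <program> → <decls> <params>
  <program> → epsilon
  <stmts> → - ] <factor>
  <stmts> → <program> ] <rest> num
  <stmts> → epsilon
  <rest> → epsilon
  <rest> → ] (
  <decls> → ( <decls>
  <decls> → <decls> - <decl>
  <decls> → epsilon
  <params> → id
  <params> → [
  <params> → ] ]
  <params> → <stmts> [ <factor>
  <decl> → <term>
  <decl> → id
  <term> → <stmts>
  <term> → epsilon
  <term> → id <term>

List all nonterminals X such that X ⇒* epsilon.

Directly nullable (have an epsilon-production): <factor>, <program>, <stmts>, <rest>, <decls>, <term>.
<decl> → <term> with every symbol nullable, so <decl> is nullable.
No other nonterminal has a production whose RHS symbols are all nullable.

{ <decl>, <decls>, <factor>, <program>, <rest>, <stmts>, <term> }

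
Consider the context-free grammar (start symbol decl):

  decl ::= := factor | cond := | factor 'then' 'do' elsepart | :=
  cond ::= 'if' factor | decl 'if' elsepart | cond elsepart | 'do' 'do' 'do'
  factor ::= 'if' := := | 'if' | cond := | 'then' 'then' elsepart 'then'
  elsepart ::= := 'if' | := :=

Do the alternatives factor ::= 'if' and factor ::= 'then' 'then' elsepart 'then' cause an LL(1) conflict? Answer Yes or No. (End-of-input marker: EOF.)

No

FIRST('if') = { 'if' } and FIRST('then' 'then' elsepart 'then') = { 'then' }.
The FIRST sets are disjoint and neither alternative is nullable — no conflict.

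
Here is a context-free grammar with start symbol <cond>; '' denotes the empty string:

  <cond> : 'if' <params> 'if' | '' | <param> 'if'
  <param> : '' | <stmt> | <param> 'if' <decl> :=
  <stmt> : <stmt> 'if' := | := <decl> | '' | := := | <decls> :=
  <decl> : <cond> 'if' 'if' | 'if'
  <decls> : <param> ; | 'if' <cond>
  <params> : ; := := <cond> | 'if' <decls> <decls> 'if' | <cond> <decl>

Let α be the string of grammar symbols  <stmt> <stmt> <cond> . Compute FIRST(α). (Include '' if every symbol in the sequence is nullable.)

Add FIRST(<stmt>)\{''} = { 'if', :=, ; }; <stmt> is nullable, continue.
Add FIRST(<stmt>)\{''} = { 'if', :=, ; }; <stmt> is nullable, continue.
Add FIRST(<cond>)\{''} = { 'if', :=, ; }; <cond> is nullable, continue.
Every symbol is nullable, so include ''.

{ 'if', :=, ;, '' }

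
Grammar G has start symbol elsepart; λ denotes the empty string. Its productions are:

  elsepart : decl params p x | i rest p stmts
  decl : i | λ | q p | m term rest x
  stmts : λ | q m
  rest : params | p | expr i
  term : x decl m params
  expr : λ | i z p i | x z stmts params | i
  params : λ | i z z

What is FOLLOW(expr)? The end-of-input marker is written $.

{ i }

In rest : expr i: add FIRST(i) = { i }.
Union: FOLLOW(expr) = { i }.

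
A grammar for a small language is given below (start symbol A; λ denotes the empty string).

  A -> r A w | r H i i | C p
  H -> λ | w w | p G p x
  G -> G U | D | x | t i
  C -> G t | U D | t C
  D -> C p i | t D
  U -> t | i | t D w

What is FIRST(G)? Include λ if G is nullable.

{ i, t, x }

From G -> G U: add FIRST(G) = { i, t, x }.
From G -> D: add FIRST(D) = { i, t, x }.
G -> x contributes {x}.
G -> t i contributes {t}.
Union: FIRST(G) = { i, t, x }.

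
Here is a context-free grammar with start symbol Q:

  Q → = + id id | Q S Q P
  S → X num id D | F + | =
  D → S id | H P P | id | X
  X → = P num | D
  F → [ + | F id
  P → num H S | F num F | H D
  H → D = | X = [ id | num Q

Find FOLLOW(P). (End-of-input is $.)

In Q → Q S Q P: P is at the end, add FOLLOW(Q) = { $, =, [, id, num }.
In D → H P P: add FIRST(P) = { =, [, id, num }.
In D → H P P: P is at the end, add FOLLOW(D) = { $, =, [, id, num }.
In X → = P num: add FIRST(num) = { num }.
Union: FOLLOW(P) = { $, =, [, id, num }.

{ $, =, [, id, num }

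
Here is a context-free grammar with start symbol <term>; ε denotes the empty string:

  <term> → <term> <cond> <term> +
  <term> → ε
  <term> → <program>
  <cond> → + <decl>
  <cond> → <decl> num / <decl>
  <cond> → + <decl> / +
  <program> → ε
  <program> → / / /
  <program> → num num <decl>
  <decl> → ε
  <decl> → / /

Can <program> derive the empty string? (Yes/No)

<program> has an ε-production, so <program> ⇒ ε.

Yes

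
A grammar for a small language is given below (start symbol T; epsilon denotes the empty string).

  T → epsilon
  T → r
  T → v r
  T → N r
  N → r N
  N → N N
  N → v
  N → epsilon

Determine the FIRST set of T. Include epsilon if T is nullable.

T → epsilon contributes epsilon.
T → r contributes {r}.
T → v r contributes {v}.
From T → N r: N nullable, take FIRST(N) ∪ {r} = { r, v }.
Union: FIRST(T) = { r, v, epsilon }.

{ r, v, epsilon }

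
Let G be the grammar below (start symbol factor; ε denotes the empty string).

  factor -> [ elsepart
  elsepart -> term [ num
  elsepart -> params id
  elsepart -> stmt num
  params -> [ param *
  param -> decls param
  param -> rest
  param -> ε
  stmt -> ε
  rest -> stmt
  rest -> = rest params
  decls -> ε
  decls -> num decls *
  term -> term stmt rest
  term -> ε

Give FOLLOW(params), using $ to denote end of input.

{ *, =, [, id }

In elsepart -> params id: add FIRST(id) = { id }.
In rest -> = rest params: params is at the end, add FOLLOW(rest) = { *, =, [ }.
Union: FOLLOW(params) = { *, =, [, id }.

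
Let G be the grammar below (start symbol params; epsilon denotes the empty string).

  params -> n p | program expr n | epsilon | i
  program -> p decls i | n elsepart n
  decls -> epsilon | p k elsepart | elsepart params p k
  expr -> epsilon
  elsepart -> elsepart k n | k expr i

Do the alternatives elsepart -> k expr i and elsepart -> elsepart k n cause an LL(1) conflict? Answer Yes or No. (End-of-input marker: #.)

FIRST(k expr i) = { k } and FIRST(elsepart k n) = { k }.
Both contain k, so the two alternatives are not disjoint — LL(1) conflict.

Yes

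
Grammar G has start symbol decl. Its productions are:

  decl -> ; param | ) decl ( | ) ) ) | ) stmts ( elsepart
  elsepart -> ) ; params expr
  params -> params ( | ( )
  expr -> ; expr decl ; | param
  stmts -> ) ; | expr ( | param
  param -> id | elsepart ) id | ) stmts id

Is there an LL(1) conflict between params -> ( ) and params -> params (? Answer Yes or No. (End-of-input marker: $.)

Yes

FIRST(( )) = { ( } and FIRST(params () = { ( }.
Both contain (, so the two alternatives are not disjoint — LL(1) conflict.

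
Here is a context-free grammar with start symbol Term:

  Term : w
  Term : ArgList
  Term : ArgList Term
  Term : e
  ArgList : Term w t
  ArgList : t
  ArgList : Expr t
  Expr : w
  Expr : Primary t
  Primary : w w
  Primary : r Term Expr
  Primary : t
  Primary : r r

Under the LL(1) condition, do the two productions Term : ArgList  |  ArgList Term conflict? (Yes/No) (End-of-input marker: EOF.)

FIRST(ArgList) = { e, r, t, w } and FIRST(ArgList Term) = { e, r, t, w }.
Both contain e, so the two alternatives are not disjoint — LL(1) conflict.

Yes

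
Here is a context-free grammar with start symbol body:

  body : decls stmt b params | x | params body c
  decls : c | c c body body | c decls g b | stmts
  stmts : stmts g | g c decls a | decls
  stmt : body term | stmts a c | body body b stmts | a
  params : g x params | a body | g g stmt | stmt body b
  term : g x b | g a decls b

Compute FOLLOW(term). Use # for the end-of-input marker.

In stmt : body term: term is at the end, add FOLLOW(stmt) = { #, a, b, c, g, x }.
Union: FOLLOW(term) = { #, a, b, c, g, x }.

{ #, a, b, c, g, x }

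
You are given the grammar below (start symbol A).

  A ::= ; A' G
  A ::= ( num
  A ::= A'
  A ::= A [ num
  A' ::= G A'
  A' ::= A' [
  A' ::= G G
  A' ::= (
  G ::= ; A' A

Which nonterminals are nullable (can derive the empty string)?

No nonterminal has an empty production or an RHS whose symbols are all nullable.

{ } (none)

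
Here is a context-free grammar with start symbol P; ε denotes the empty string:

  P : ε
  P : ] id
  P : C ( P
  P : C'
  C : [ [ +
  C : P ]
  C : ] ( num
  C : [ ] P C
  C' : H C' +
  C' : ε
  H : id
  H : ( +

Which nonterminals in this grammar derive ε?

{ C', P }

Directly nullable (have an ε-production): P, C'.
No other nonterminal has a production whose RHS symbols are all nullable.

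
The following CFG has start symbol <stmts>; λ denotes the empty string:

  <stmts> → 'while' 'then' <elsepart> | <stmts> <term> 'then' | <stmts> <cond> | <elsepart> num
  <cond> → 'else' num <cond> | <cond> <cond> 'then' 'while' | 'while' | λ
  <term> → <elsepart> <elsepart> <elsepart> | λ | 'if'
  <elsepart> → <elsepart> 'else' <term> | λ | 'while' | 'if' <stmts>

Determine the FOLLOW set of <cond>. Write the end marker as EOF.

{ EOF, 'else', 'if', 'then', 'while', num }

In <stmts> → <stmts> <cond>: <cond> is at the end, add FOLLOW(<stmts>) = { EOF, 'else', 'if', 'then', 'while', num }.
In <cond> → 'else' num <cond>: <cond> is at the end, add FOLLOW(<cond>) = { EOF, 'else', 'if', 'then', 'while', num }.
In <cond> → <cond> <cond> 'then' 'while': add FIRST(<cond> 'then' 'while') = { 'else', 'then', 'while' }.
In <cond> → <cond> <cond> 'then' 'while': add FIRST('then' 'while') = { 'then' }.
Union: FOLLOW(<cond>) = { EOF, 'else', 'if', 'then', 'while', num }.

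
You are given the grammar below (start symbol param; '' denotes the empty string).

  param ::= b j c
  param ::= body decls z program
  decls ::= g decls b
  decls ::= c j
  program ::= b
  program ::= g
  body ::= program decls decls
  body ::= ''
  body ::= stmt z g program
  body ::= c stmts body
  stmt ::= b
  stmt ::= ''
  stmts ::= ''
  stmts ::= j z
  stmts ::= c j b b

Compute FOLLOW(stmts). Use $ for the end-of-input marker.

{ b, c, g, z }

In body ::= c stmts body: add FIRST(body)\{''} = { b, c, g, z }.
  Since body is nullable, also add FOLLOW(body) = { c, g }.
Union: FOLLOW(stmts) = { b, c, g, z }.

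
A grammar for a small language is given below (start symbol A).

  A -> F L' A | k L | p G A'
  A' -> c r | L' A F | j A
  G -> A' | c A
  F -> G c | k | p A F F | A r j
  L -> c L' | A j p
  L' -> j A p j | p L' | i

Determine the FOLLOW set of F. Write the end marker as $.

In A -> F L' A: add FIRST(L' A) = { i, j, p }.
In A' -> L' A F: F is at the end, add FOLLOW(A') = { $, c, i, j, k, p, r }.
In F -> p A F F: add FIRST(F) = { c, i, j, k, p }.
In F -> p A F F: F is at the end, add FOLLOW(F) = { $, c, i, j, k, p, r }.
Union: FOLLOW(F) = { $, c, i, j, k, p, r }.

{ $, c, i, j, k, p, r }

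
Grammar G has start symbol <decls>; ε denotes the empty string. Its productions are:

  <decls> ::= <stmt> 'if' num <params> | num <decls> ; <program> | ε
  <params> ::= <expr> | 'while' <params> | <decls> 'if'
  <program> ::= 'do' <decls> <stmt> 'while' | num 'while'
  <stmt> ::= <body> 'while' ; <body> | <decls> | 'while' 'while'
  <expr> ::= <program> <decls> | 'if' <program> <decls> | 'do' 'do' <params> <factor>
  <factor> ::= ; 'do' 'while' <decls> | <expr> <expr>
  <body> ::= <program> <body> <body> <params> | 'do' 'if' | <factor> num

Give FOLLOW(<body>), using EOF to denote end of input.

In <stmt> ::= <body> 'while' ; <body>: add FIRST('while' ; <body>) = { 'while' }.
In <stmt> ::= <body> 'while' ; <body>: <body> is at the end, add FOLLOW(<stmt>) = { 'if', 'while' }.
In <body> ::= <program> <body> <body> <params>: add FIRST(<body> <params>) = { 'do', 'if', ;, num }.
In <body> ::= <program> <body> <body> <params>: add FIRST(<params>) = { 'do', 'if', 'while', ;, num }.
Union: FOLLOW(<body>) = { 'do', 'if', 'while', ;, num }.

{ 'do', 'if', 'while', ;, num }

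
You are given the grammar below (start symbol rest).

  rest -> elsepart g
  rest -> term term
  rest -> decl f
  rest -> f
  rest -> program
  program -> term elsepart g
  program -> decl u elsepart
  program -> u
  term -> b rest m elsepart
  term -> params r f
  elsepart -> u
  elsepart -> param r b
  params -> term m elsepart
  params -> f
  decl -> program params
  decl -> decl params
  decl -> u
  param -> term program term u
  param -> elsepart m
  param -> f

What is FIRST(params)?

{ b, f }

From params -> term m elsepart: add FIRST(term) = { b, f }.
params -> f contributes {f}.
Union: FIRST(params) = { b, f }.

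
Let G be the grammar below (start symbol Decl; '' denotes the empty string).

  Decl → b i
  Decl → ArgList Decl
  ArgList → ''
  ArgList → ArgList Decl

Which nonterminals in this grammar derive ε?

{ ArgList }

Directly nullable (have an ''-production): ArgList.
No other nonterminal has a production whose RHS symbols are all nullable.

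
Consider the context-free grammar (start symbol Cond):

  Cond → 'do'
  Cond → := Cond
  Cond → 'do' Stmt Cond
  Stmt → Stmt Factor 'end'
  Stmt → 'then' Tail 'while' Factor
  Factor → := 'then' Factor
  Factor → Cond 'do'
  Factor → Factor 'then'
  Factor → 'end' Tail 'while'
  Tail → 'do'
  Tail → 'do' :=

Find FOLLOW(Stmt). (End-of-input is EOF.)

In Cond → 'do' Stmt Cond: add FIRST(Cond) = { 'do', := }.
In Stmt → Stmt Factor 'end': add FIRST(Factor 'end') = { 'do', 'end', := }.
Union: FOLLOW(Stmt) = { 'do', 'end', := }.

{ 'do', 'end', := }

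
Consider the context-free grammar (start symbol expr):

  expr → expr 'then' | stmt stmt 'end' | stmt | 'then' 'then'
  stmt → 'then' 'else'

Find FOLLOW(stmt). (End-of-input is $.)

In expr → stmt stmt 'end': add FIRST(stmt 'end') = { 'then' }.
In expr → stmt stmt 'end': add FIRST('end') = { 'end' }.
In expr → stmt: stmt is at the end, add FOLLOW(expr) = { $, 'then' }.
Union: FOLLOW(stmt) = { $, 'end', 'then' }.

{ $, 'end', 'then' }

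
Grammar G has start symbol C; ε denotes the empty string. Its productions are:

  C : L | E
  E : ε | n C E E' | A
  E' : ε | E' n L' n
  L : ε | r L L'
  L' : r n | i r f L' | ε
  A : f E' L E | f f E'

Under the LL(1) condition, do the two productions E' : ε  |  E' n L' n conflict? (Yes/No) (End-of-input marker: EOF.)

FIRST(ε) = { ε } and FIRST(E' n L' n) = { n }.
The first alternative is nullable and FOLLOW(E') = { EOF, f, n, r } shares n with FIRST of the second — conflict.

Yes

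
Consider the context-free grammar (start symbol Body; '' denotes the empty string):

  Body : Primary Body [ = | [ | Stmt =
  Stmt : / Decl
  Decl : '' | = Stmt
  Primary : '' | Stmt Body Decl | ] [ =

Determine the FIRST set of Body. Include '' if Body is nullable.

{ /, [, ] }

From Body : Primary Body [ =: Primary nullable, take FIRST(Primary) ∪ FIRST(Body) = { /, [, ] }.
Body : [ contributes {[}.
From Body : Stmt =: add FIRST(Stmt) = { / }.
Union: FIRST(Body) = { /, [, ] }.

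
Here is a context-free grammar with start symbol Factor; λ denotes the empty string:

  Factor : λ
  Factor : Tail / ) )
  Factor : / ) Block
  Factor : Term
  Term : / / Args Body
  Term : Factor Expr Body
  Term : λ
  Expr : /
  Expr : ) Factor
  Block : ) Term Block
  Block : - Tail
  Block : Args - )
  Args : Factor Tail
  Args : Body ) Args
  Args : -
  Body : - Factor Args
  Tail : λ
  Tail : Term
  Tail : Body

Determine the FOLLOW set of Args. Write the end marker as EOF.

In Term : / / Args Body: add FIRST(Body) = { - }.
In Block : Args - ): add FIRST(- )) = { - }.
In Args : Body ) Args: Args is at the end, add FOLLOW(Args) = { EOF, ), -, / }.
In Body : - Factor Args: Args is at the end, add FOLLOW(Body) = { EOF, ), -, / }.
Union: FOLLOW(Args) = { EOF, ), -, / }.

{ EOF, ), -, / }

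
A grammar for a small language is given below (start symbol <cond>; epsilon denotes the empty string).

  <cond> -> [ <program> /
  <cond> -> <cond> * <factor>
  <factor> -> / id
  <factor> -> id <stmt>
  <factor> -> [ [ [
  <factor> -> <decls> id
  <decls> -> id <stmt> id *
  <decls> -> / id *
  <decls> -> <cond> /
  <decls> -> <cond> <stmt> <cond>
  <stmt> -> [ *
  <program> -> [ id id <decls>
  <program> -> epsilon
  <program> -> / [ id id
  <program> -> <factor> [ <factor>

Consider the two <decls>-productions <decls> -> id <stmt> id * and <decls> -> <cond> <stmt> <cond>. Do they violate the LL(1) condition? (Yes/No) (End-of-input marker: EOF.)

FIRST(id <stmt> id *) = { id } and FIRST(<cond> <stmt> <cond>) = { [ }.
The FIRST sets are disjoint and neither alternative is nullable — no conflict.

No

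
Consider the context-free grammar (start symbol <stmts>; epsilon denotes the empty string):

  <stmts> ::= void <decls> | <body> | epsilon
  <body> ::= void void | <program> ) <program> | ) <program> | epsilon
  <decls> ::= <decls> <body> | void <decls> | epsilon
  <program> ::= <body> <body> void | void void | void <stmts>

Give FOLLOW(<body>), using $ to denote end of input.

In <stmts> ::= <body>: <body> is at the end, add FOLLOW(<stmts>) = { $, ), void }.
In <decls> ::= <decls> <body>: <body> is at the end, add FOLLOW(<decls>) = { $, ), void }.
In <program> ::= <body> <body> void: add FIRST(<body> void) = { ), void }.
In <program> ::= <body> <body> void: add FIRST(void) = { void }.
Union: FOLLOW(<body>) = { $, ), void }.

{ $, ), void }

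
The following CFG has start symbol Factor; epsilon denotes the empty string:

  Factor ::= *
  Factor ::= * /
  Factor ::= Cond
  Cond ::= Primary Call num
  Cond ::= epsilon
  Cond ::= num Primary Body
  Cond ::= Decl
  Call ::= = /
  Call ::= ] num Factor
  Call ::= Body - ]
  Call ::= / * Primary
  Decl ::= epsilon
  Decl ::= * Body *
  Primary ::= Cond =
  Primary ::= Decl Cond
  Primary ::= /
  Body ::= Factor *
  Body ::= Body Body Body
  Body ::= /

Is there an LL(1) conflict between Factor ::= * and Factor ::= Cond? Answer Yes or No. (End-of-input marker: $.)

FIRST(*) = { * } and FIRST(Cond) = { *, /, =, ], num, epsilon }.
Both contain *, so the two alternatives are not disjoint — LL(1) conflict.

Yes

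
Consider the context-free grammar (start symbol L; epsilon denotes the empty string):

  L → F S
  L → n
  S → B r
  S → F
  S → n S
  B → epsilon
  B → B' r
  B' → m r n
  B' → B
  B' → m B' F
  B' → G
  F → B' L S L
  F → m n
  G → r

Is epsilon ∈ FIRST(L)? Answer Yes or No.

Nullable nonterminals: B, B'.
No production of L has an RHS whose symbols are all nullable, so L is not nullable.

No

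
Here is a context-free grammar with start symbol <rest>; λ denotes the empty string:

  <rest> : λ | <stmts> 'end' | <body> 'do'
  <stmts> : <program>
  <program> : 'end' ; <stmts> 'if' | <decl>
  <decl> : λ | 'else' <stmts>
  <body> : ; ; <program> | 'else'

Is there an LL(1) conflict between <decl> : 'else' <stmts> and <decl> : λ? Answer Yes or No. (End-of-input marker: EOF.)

FIRST('else' <stmts>) = { 'else' } and FIRST(λ) = { λ }.
The second is nullable but FOLLOW(<decl>) = { 'do', 'end', 'if' } is disjoint from FIRST of the first.

No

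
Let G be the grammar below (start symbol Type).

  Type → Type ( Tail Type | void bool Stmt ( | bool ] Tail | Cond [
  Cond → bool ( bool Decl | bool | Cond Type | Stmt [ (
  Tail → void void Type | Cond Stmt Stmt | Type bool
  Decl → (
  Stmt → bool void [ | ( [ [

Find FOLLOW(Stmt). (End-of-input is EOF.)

{ EOF, (, [, bool, void }

In Type → void bool Stmt (: add FIRST(() = { ( }.
In Cond → Stmt [ (: add FIRST([ () = { [ }.
In Tail → Cond Stmt Stmt: add FIRST(Stmt) = { (, bool }.
In Tail → Cond Stmt Stmt: Stmt is at the end, add FOLLOW(Tail) = { EOF, (, [, bool, void }.
Union: FOLLOW(Stmt) = { EOF, (, [, bool, void }.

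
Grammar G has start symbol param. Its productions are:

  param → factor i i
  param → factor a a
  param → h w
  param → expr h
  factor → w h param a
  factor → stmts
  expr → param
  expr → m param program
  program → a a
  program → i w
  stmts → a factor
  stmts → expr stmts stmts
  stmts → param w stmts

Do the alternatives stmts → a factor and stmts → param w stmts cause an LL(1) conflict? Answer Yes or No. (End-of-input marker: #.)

Yes

FIRST(a factor) = { a } and FIRST(param w stmts) = { a, h, m, w }.
Both contain a, so the two alternatives are not disjoint — LL(1) conflict.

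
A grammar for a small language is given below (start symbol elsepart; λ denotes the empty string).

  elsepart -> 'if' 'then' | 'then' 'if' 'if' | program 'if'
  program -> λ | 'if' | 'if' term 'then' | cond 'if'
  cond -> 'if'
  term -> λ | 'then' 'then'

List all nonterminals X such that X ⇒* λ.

{ program, term }

Directly nullable (have an λ-production): program, term.
No other nonterminal has a production whose RHS symbols are all nullable.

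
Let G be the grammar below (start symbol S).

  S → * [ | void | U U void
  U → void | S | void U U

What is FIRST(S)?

S → * [ contributes {*}.
S → void contributes {void}.
From S → U U void: add FIRST(U) = { *, void }.
Union: FIRST(S) = { *, void }.

{ *, void }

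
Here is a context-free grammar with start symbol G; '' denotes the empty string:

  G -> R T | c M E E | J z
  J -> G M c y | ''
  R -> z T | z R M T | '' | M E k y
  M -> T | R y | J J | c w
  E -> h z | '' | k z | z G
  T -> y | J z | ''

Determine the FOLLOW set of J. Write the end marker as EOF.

In G -> J z: add FIRST(z) = { z }.
In M -> J J: add FIRST(J)\{''} = { c, h, k, y, z }.
  Since J is nullable, also add FOLLOW(M) = { EOF, c, h, k, y, z }.
In M -> J J: J is at the end, add FOLLOW(M) = { EOF, c, h, k, y, z }.
In T -> J z: add FIRST(z) = { z }.
Union: FOLLOW(J) = { EOF, c, h, k, y, z }.

{ EOF, c, h, k, y, z }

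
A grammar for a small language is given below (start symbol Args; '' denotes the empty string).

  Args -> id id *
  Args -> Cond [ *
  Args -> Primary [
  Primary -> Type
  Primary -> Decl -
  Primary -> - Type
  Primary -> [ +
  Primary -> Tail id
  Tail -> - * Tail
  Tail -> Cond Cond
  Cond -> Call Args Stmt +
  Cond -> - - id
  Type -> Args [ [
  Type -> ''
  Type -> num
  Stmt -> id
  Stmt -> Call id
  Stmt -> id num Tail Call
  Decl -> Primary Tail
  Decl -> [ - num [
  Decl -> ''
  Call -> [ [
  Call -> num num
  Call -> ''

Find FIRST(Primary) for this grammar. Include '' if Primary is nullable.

{ -, [, id, num, '' }

From Primary -> Type: add FIRST(Type) = { -, [, id, num, '' } (including '' since Type is nullable).
From Primary -> Decl -: Decl nullable, take FIRST(Decl) ∪ {-} = { -, [, id, num }.
Primary -> - Type contributes {-}.
Primary -> [ + contributes {[}.
From Primary -> Tail id: add FIRST(Tail) = { -, [, id, num }.
Union: FIRST(Primary) = { -, [, id, num, '' }.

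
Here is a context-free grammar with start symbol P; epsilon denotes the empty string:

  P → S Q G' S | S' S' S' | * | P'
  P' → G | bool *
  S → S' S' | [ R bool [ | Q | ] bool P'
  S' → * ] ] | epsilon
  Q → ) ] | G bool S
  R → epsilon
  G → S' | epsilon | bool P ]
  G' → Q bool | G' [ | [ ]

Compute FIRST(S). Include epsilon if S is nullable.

From S → S' S': S', S' nullable, take FIRST(S') ∪ FIRST(S') = { * }; also epsilon since the whole RHS is nullable.
S → [ R bool [ contributes {[}.
From S → Q: add FIRST(Q) = { ), *, bool }.
S → ] bool P' contributes {]}.
Union: FIRST(S) = { ), *, [, ], bool, epsilon }.

{ ), *, [, ], bool, epsilon }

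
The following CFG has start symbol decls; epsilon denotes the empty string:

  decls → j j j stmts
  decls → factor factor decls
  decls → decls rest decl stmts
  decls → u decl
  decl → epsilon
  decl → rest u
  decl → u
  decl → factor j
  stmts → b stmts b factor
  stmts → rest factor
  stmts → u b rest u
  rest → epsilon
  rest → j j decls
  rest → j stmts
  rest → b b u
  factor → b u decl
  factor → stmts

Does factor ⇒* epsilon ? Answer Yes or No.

Nullable nonterminals: decl, rest.
No production of factor has an RHS whose symbols are all nullable, so factor is not nullable.

No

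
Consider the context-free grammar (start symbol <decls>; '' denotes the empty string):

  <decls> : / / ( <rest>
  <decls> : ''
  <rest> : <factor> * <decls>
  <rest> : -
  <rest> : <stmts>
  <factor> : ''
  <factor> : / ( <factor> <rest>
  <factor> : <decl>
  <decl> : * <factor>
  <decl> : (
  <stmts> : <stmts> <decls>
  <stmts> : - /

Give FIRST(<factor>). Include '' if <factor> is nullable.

<factor> : '' contributes ''.
<factor> : / ( <factor> <rest> contributes {/}.
From <factor> : <decl>: add FIRST(<decl>) = { (, * }.
Union: FIRST(<factor>) = { (, *, /, '' }.

{ (, *, /, '' }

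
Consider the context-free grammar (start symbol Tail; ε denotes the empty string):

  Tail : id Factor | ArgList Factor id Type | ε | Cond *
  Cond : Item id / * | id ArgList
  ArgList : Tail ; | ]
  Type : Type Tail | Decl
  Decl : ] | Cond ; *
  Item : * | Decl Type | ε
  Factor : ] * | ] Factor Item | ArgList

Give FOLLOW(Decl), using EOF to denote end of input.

In Type : Decl: Decl is at the end, add FOLLOW(Type) = { EOF, *, ;, ], id }.
In Item : Decl Type: add FIRST(Type) = { *, ], id }.
Union: FOLLOW(Decl) = { EOF, *, ;, ], id }.

{ EOF, *, ;, ], id }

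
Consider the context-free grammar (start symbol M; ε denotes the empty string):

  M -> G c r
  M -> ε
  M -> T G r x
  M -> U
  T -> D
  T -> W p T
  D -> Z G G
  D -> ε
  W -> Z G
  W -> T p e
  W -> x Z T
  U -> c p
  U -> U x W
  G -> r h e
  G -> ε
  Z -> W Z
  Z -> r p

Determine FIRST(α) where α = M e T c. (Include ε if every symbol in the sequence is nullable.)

Add FIRST(M)\{ε} = { c, p, r, x }; M is nullable, continue.
e is a terminal; add {e} and stop.

{ c, e, p, r, x }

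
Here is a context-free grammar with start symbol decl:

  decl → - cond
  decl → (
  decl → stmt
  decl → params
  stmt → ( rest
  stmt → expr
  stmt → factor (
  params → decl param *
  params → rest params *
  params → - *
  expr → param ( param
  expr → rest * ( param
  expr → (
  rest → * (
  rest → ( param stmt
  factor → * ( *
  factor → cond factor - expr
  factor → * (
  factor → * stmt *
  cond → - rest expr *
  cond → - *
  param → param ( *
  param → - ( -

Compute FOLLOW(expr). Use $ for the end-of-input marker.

{ $, (, *, - }

In stmt → expr: expr is at the end, add FOLLOW(stmt) = { $, (, *, - }.
In factor → cond factor - expr: expr is at the end, add FOLLOW(factor) = { (, - }.
In cond → - rest expr *: add FIRST(*) = { * }.
Union: FOLLOW(expr) = { $, (, *, - }.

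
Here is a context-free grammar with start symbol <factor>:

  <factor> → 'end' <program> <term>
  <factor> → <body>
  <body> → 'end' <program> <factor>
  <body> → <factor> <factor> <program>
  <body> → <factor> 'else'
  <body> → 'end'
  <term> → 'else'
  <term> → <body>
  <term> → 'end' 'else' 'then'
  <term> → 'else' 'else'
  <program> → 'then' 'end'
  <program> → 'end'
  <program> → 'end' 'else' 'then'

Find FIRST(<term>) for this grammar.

{ 'else', 'end' }

<term> → 'else' contributes {'else'}.
From <term> → <body>: add FIRST(<body>) = { 'end' }.
<term> → 'end' 'else' 'then' contributes {'end'}.
<term> → 'else' 'else' contributes {'else'}.
Union: FIRST(<term>) = { 'else', 'end' }.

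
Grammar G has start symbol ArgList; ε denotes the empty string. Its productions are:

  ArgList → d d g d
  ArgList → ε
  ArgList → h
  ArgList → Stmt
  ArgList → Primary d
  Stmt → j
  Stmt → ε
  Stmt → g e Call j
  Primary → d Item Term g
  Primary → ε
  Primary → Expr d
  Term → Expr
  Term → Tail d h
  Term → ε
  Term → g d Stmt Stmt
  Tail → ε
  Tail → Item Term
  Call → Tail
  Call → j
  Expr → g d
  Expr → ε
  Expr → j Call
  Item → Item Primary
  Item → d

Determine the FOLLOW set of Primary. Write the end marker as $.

{ d, g, j }

In ArgList → Primary d: add FIRST(d) = { d }.
In Item → Item Primary: Primary is at the end, add FOLLOW(Item) = { d, g, j }.
Union: FOLLOW(Primary) = { d, g, j }.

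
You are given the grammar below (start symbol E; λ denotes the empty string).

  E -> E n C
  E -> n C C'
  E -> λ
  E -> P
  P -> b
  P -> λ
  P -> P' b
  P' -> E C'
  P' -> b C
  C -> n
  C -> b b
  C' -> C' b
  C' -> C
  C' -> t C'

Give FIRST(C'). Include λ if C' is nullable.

{ b, n, t }

From C' -> C' b: add FIRST(C') = { b, n, t }.
From C' -> C: add FIRST(C) = { b, n }.
C' -> t C' contributes {t}.
Union: FIRST(C') = { b, n, t }.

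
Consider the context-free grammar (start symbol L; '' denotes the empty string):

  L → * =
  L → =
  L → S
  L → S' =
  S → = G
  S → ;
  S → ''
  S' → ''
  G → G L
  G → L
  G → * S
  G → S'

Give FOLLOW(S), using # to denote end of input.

In L → S: S is at the end, add FOLLOW(L) = { #, *, ;, = }.
In G → * S: S is at the end, add FOLLOW(G) = { #, *, ;, = }.
Union: FOLLOW(S) = { #, *, ;, = }.

{ #, *, ;, = }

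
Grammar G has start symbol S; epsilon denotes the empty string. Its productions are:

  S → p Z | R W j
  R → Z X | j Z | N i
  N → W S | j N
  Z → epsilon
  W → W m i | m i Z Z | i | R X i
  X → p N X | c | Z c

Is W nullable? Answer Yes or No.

No

Nullable nonterminals: Z.
No production of W has an RHS whose symbols are all nullable, so W is not nullable.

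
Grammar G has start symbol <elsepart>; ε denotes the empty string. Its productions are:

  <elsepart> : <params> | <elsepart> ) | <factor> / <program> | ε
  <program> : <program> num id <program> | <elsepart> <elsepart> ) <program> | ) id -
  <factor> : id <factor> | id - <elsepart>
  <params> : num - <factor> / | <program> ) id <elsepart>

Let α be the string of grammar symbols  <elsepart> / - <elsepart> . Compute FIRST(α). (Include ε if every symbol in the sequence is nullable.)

Add FIRST(<elsepart>)\{ε} = { ), id, num }; <elsepart> is nullable, continue.
/ is a terminal; add {/} and stop.

{ ), /, id, num }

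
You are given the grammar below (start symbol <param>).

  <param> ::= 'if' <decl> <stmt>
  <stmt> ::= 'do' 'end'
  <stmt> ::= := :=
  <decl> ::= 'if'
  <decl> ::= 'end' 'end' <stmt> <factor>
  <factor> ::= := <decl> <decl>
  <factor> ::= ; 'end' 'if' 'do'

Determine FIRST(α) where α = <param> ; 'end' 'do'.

{ 'if' }

Add FIRST(<param>) = { 'if' }; <param> is not nullable, stop.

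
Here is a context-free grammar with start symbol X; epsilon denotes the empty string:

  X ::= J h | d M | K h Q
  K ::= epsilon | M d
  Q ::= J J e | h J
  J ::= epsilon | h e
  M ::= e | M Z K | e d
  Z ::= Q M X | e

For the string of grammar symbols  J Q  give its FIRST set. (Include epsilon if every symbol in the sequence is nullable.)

Add FIRST(J)\{epsilon} = { h }; J is nullable, continue.
Add FIRST(Q) = { e, h }; Q is not nullable, stop.

{ e, h }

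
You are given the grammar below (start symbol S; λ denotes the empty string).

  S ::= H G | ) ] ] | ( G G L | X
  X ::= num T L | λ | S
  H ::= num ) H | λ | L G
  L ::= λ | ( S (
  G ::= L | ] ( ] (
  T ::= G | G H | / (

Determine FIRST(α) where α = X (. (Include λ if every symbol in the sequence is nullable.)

Add FIRST(X)\{λ} = { (, ), ], num }; X is nullable, continue.
( is a terminal; add {(} and stop.

{ (, ), ], num }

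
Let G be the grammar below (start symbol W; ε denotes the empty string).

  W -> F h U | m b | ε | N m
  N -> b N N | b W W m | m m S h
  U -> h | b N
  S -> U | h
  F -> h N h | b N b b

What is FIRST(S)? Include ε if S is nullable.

{ b, h }

From S -> U: add FIRST(U) = { b, h }.
S -> h contributes {h}.
Union: FIRST(S) = { b, h }.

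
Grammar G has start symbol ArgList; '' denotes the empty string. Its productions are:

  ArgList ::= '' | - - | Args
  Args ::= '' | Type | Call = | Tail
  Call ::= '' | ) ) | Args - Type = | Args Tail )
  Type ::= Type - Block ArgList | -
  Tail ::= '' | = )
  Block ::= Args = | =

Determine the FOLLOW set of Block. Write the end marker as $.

In Type ::= Type - Block ArgList: add FIRST(ArgList)\{''} = { ), -, = }.
  Since ArgList is nullable, also add FOLLOW(Type) = { $, ), -, = }.
Union: FOLLOW(Block) = { $, ), -, = }.

{ $, ), -, = }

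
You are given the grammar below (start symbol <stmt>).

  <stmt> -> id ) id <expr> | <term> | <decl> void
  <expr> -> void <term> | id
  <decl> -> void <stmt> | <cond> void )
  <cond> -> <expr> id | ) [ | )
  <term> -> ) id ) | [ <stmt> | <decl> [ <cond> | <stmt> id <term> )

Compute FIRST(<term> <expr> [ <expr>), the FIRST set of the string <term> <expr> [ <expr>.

Add FIRST(<term>) = { ), [, id, void }; <term> is not nullable, stop.

{ ), [, id, void }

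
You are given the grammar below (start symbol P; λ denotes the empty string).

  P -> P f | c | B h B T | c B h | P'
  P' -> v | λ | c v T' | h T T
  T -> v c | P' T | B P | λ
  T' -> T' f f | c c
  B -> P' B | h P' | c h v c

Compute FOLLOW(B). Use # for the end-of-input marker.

{ #, c, f, h, v }

In P -> B h B T: add FIRST(h B T) = { h }.
In P -> B h B T: add FIRST(T)\{λ} = { c, h, v }.
  Since T is nullable, also add FOLLOW(P) = { #, c, f, h, v }.
In P -> c B h: add FIRST(h) = { h }.
In T -> B P: add FIRST(P)\{λ} = { c, f, h, v }.
  Since P is nullable, also add FOLLOW(T) = { #, c, f, h, v }.
In B -> P' B: B is at the end, add FOLLOW(B) = { #, c, f, h, v }.
Union: FOLLOW(B) = { #, c, f, h, v }.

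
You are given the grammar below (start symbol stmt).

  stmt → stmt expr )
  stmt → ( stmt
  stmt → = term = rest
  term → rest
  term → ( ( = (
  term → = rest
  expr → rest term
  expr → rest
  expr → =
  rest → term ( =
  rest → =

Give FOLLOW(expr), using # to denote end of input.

{ ) }

In stmt → stmt expr ): add FIRST()) = { ) }.
Union: FOLLOW(expr) = { ) }.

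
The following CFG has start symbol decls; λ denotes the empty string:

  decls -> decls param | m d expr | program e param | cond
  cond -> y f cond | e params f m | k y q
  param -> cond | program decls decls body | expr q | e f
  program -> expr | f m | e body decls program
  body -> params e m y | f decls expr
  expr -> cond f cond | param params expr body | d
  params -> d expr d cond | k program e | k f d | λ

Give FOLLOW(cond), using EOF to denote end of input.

In decls -> cond: cond is at the end, add FOLLOW(decls) = { EOF, d, e, f, k, m, y }.
In cond -> y f cond: cond is at the end, add FOLLOW(cond) = { EOF, d, e, f, k, m, q, y }.
In param -> cond: cond is at the end, add FOLLOW(param) = { EOF, d, e, f, k, m, y }.
In expr -> cond f cond: add FIRST(f cond) = { f }.
In expr -> cond f cond: cond is at the end, add FOLLOW(expr) = { EOF, d, e, f, k, m, q, y }.
In params -> d expr d cond: cond is at the end, add FOLLOW(params) = { d, e, f, k, y }.
Union: FOLLOW(cond) = { EOF, d, e, f, k, m, q, y }.

{ EOF, d, e, f, k, m, q, y }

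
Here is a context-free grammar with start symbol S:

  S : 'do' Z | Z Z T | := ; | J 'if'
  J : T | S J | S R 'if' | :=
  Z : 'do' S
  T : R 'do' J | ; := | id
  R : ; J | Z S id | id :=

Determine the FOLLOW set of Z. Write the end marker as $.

{ $, 'do', :=, ;, id }

In S : 'do' Z: Z is at the end, add FOLLOW(S) = { $, 'do', :=, ;, id }.
In S : Z Z T: add FIRST(Z T) = { 'do' }.
In S : Z Z T: add FIRST(T) = { 'do', ;, id }.
In R : Z S id: add FIRST(S id) = { 'do', :=, ;, id }.
Union: FOLLOW(Z) = { $, 'do', :=, ;, id }.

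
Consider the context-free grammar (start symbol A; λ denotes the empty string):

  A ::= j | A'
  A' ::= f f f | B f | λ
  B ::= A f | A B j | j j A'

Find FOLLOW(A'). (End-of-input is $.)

{ $, f, j }

In A ::= A': A' is at the end, add FOLLOW(A) = { $, f, j }.
In B ::= j j A': A' is at the end, add FOLLOW(B) = { f, j }.
Union: FOLLOW(A') = { $, f, j }.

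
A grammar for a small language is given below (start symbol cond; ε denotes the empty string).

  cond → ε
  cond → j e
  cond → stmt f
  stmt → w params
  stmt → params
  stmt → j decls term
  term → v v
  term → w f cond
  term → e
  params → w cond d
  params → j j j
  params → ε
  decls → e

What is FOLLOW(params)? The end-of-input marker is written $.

{ f }

In stmt → w params: params is at the end, add FOLLOW(stmt) = { f }.
In stmt → params: params is at the end, add FOLLOW(stmt) = { f }.
Union: FOLLOW(params) = { f }.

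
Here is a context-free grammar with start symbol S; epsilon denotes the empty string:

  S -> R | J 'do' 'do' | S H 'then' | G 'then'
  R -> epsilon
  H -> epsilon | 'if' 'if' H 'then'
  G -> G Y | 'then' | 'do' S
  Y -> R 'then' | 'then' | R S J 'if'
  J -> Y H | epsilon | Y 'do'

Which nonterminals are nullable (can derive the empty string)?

{ H, J, R, S }

Directly nullable (have an epsilon-production): R, H, J.
S -> R with every symbol nullable, so S is nullable.
No other nonterminal has a production whose RHS symbols are all nullable.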